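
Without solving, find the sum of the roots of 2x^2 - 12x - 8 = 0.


By Vieta's formulas for ax^2 + bx + c = 0:
  Sum of roots = -b/a
  Product of roots = c/a

Here a = 2, b = -12, c = -8
Sum = -(-12)/2 = 6
Product = -8/2 = -4

Sum = 6


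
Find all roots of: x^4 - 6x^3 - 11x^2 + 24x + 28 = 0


Let p(x) = x^4 - 6x^3 - 11x^2 + 24x + 28. By the rational root theorem (leading coefficient 1), any rational root is an integer divisor of 28: try ±1, ±2, ... in turn.
Test x = 1: value = 36 ≠ 0.
Test x = -1: value = 0 ✓, so (x + 1) is a factor.
Synthetic division by (x + 1): bring down 1; 1(-1) - 6 = -7; (-7)(-1) - 11 = -4; (-4)(-1) + 24 = 28; 28(-1) + 28 = 0 → quotient x^3 - 7x^2 - 4x + 28, remainder 0.
Continue with the quotient x^3 - 7x^2 - 4x + 28 (candidates must divide 28; re-test x = -1 first in case it repeats).
Test x = -1: value = 24 ≠ 0.
Test x = 2: value = 0 ✓, so (x - 2) is a factor.
Synthetic division by (x - 2): bring down 1; 1(2) - 7 = -5; (-5)(2) - 4 = -14; (-14)(2) + 28 = 0 → quotient x^2 - 5x - 14, remainder 0.
Solve the quadratic x^2 - 5x - 14 = 0: discriminant = (-5)^2 - 4(1)(-14) = 25 + 56 = 81.
sqrt(81) = 9, so x = (5 ± 9)/2: x = 7 or x = -2.
Collecting all roots found:

x = -2, x = -1, x = 2, x = 7


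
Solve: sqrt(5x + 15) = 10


Square both sides: 5x + 15 = 10^2 = 100
5x = 100 - 15 = 85
x = 17
Check: sqrt(5*17 + 15) = sqrt(100) = 10 ✓

x = 17


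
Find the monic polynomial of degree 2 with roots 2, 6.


A monic polynomial with roots 2, 6 is:
p(x) = (x - 2)(x - 6)
After multiplying by (x - 2): x - 2
After multiplying by (x - 6): x^2 - 8x + 12

x^2 - 8x + 12


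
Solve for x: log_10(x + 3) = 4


Convert to exponential form: x + 3 = 10^4 = 10000
x = 10000 - 3 = 9997
Check: log_10(9997 + 3) = log_10(10000) = log_10(10000) = 4 ✓

x = 9997


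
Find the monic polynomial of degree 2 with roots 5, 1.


A monic polynomial with roots 5, 1 is:
p(x) = (x - 5)(x - 1)
After multiplying by (x - 5): x - 5
After multiplying by (x - 1): x^2 - 6x + 5

x^2 - 6x + 5


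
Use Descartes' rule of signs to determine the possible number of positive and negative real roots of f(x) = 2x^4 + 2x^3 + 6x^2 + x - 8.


Descartes' rule of signs:

For positive roots, count sign changes in f(x) = 2x^4 + 2x^3 + 6x^2 + x - 8:
Signs of coefficients: +, +, +, +, -
Number of sign changes: 1
Possible positive real roots: 1

For negative roots, examine f(-x) = 2x^4 - 2x^3 + 6x^2 - x - 8:
Signs of coefficients: +, -, +, -, -
Number of sign changes: 3
Possible negative real roots: 3, 1

Positive roots: 1; Negative roots: 3 or 1


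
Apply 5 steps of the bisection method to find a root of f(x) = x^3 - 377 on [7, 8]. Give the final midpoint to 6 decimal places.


f(x) = x^3 - 377
f(7) = -34 < 0
f(8) = 135 > 0

Step 1: midpoint = (7.000000 + 8.000000)/2 = 7.500000
  f(7.500000) = 44.875000
  f(mid) > 0, so root is in [7.000000, 7.500000]

Step 2: midpoint = (7.000000 + 7.500000)/2 = 7.250000
  f(7.250000) = 4.078125
  f(mid) > 0, so root is in [7.000000, 7.250000]

Step 3: midpoint = (7.000000 + 7.250000)/2 = 7.125000
  f(7.125000) = -15.294922
  f(mid) < 0, so root is in [7.125000, 7.250000]

Step 4: midpoint = (7.125000 + 7.250000)/2 = 7.187500
  f(7.187500) = -5.692627
  f(mid) < 0, so root is in [7.187500, 7.250000]

Step 5: midpoint = (7.187500 + 7.250000)/2 = 7.218750
  f(7.218750) = -0.828400
  f(mid) < 0, so root is in [7.218750, 7.250000]

midpoint = 7.218750


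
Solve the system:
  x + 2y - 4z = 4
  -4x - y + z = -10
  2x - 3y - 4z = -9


Using Cramer's rule. Expand each determinant along the first row.
D  = 1*[(-1)*(-4) - 1*(-3)] - 2*[(-4)*(-4) - 1*2] + (-4)*[(-4)*(-3) - (-1)*2]
  = 1*(7) - 2*(14) + (-4)*(14) = -77
Dx = 4*[(-1)*(-4) - 1*(-3)] - 2*[(-10)*(-4) - 1*(-9)] + (-4)*[(-10)*(-3) - (-1)*(-9)]
  = 4*(7) - 2*(49) + (-4)*(21) = -154
Dy = 1*[(-10)*(-4) - 1*(-9)] - 4*[(-4)*(-4) - 1*2] + (-4)*[(-4)*(-9) - (-10)*2]
  = 1*(49) - 4*(14) + (-4)*(56) = -231
Dz = 1*[(-1)*(-9) - (-10)*(-3)] - 2*[(-4)*(-9) - (-10)*2] + 4*[(-4)*(-3) - (-1)*2]
  = 1*(-21) - 2*(56) + 4*(14) = -77
x = Dx/D = -154/-77 = 2, y = Dy/D = -231/-77 = 3, z = Dz/D = -77/-77 = 1
Check eq1: (1)(2) + (2)(3) + (-4)(1) = 4 = 4 ✓
Check eq2: (-4)(2) + (-1)(3) + (1)(1) = -10 = -10 ✓
Check eq3: (2)(2) + (-3)(3) + (-4)(1) = -9 = -9 ✓

x = 2, y = 3, z = 1


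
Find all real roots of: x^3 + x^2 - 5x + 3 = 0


Let p(x) = x^3 + x^2 - 5x + 3. By the rational root theorem (leading coefficient 1), any rational root is an integer divisor of 3: try ±1, ±2, ... in turn.
Test x = 1: value = 0 ✓, so (x - 1) is a factor.
Synthetic division by (x - 1): bring down 1; 1(1) + 1 = 2; 2(1) - 5 = -3; (-3)(1) + 3 = 0 → quotient x^2 + 2x - 3, remainder 0.
Solve the quadratic x^2 + 2x - 3 = 0: discriminant = 2^2 - 4(1)(-3) = 4 + 12 = 16.
sqrt(16) = 4, so x = (-2 ± 4)/2: x = 1 or x = -3.

x = -3, x = 1 (multiplicity 2)


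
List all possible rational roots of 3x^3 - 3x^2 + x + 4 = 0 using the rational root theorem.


Rational root theorem: possible roots are ±p/q where:
  p divides the constant term (4): p ∈ {1, 2, 4}
  q divides the leading coefficient (3): q ∈ {1, 3}

All possible rational roots: -4, -2, -4/3, -1, -2/3, -1/3, 1/3, 2/3, 1, 4/3, 2, 4

-4, -2, -4/3, -1, -2/3, -1/3, 1/3, 2/3, 1, 4/3, 2, 4


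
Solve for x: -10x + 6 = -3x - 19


Starting with: -10x + 6 = -3x - 19
Move all x terms to left: (-10 + 3)x = -19 - 6
Simplify: -7x = -25
Divide both sides by -7: x = 25/7

x = 25/7


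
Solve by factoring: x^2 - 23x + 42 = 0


We need two numbers that multiply to 42 and add to -23.
Those numbers are -2 and -21 (since (-2) * (-21) = 42 and (-2) + (-21) = -23).
So x^2 - 23x + 42 = (x - 2)(x - 21) = 0
Setting each factor to zero: x = 2 or x = 21

x = 2, x = 21


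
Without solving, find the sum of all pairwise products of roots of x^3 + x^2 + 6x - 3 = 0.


By Vieta's formulas for x^3 + bx^2 + cx + d = 0:
  r1 + r2 + r3 = -b/a = -1
  r1*r2 + r1*r3 + r2*r3 = c/a = 6
  r1*r2*r3 = -d/a = 3


Sum of pairwise products = 6


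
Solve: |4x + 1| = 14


An absolute value equation |expr| = 14 gives two cases:
Case 1: 4x + 1 = 14
  4x = 13, so x = 13/4
Case 2: 4x + 1 = -14
  4x = -15, so x = -15/4

x = -15/4, x = 13/4


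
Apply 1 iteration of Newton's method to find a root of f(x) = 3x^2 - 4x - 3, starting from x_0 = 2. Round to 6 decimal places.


Newton's method: x_(n+1) = x_n - f(x_n)/f'(x_n)
f(x) = 3x^2 - 4x - 3
f'(x) = 6x - 4

Iteration 1:
  f(2.000000) = 1.000000
  f'(2.000000) = 8.000000
  x_1 = 2.000000 - (1.000000)/(8.000000) = 1.875000

x_1 = 1.875000


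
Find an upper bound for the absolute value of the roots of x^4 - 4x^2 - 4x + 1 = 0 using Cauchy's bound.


Cauchy's bound: all roots r satisfy |r| <= 1 + max(|a_i/a_n|) for i = 0,...,n-1
where a_n is the leading coefficient.

Coefficients: [1, 0, -4, -4, 1]
Leading coefficient a_n = 1
Ratios |a_i/a_n|: 0, 4, 4, 1
Maximum ratio: 4
Cauchy's bound: |r| <= 1 + 4 = 5

Upper bound = 5


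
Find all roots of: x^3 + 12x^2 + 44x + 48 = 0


Let p(x) = x^3 + 12x^2 + 44x + 48. By the rational root theorem (leading coefficient 1), any rational root is an integer divisor of 48: try ±1, ±2, ... in turn.
Test x = 1: value = 105 ≠ 0.
Test x = -1: value = 15 ≠ 0.
Test x = 2: value = 192 ≠ 0.
Test x = -2: value = 0 ✓, so (x + 2) is a factor.
Synthetic division by (x + 2): bring down 1; 1(-2) + 12 = 10; 10(-2) + 44 = 24; 24(-2) + 48 = 0 → quotient x^2 + 10x + 24, remainder 0.
Solve the quadratic x^2 + 10x + 24 = 0: discriminant = 10^2 - 4(1)(24) = 100 - 96 = 4.
sqrt(4) = 2, so x = (-10 ± 2)/2: x = -4 or x = -6.
Collecting all roots found:

x = -6, x = -4, x = -2


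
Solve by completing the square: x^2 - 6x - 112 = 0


Start: x^2 - 6x - 112 = 0
Move constant: x^2 - 6x = 112
Half of -6 is -3, squared is 9
Add 9 to both sides: x^2 - 6x + 9 = 121
(x - 3)^2 = 121
x - 3 = ±11
x = 3 + 11 = 14 or x = 3 - 11 = -8

x = -8, x = 14


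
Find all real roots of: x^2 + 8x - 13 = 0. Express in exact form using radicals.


Using the quadratic formula: x = (-b ± sqrt(b^2 - 4ac)) / (2a)
Here a = 1, b = 8, c = -13
Discriminant = b^2 - 4ac = 8^2 - 4(1)(-13) = 64 + 52 = 116
Since discriminant = 116 > 0, there are two real roots.
x = (-8 ± 2*sqrt(29)) / 2
Simplifying: x = -4 ± sqrt(29)
Numerically: x ≈ 1.3852 or x ≈ -9.3852

x = -4 + sqrt(29) or x = -4 - sqrt(29)


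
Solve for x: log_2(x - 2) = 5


Convert to exponential form: x - 2 = 2^5 = 32
x = 32 + 2 = 34
Check: log_2(34 - 2) = log_2(32) = log_2(32) = 5 ✓

x = 34


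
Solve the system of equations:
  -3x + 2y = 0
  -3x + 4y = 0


Using Cramer's rule:
Determinant D = (-3)(4) - (-3)(2) = -12 + 6 = -6
Dx = (0)(4) - (0)(2) = 0 - 0 = 0
Dy = (-3)(0) - (-3)(0) = 0 - 0 = 0
x = Dx/D = 0/-6 = 0
y = Dy/D = 0/-6 = 0

x = 0, y = 0


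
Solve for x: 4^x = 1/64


Express both sides with the same base.
1/64 = 4^(-3)
Since the bases match: x = -3

x = -3


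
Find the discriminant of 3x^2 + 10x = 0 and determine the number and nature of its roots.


For ax^2 + bx + c = 0, discriminant D = b^2 - 4ac
Here a = 3, b = 10, c = 0
D = (10)^2 - 4(3)(0) = 100 - 0 = 100

D = 100 > 0 and is a perfect square (sqrt = 10)
The equation has 2 distinct real rational roots.

Discriminant = 100, 2 distinct real rational roots


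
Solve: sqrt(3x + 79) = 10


Square both sides: 3x + 79 = 10^2 = 100
3x = 100 - 79 = 21
x = 7
Check: sqrt(3*7 + 79) = sqrt(100) = 10 ✓

x = 7


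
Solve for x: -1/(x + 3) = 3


Multiply both sides by (x + 3): -1 = 3(x + 3)
Distribute: -1 = 3x + 9
3x = -1 - 9 = -10
x = -10/3

x = -10/3


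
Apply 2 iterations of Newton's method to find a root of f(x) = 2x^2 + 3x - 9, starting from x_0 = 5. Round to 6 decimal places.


Newton's method: x_(n+1) = x_n - f(x_n)/f'(x_n)
f(x) = 2x^2 + 3x - 9
f'(x) = 4x + 3

Iteration 1:
  f(5.000000) = 56.000000
  f'(5.000000) = 23.000000
  x_1 = 5.000000 - (56.000000)/(23.000000) = 2.565217

Iteration 2:
  f(2.565217) = 11.856333
  f'(2.565217) = 13.260870
  x_2 = 2.565217 - (11.856333)/(13.260870) = 1.671133

x_2 = 1.671133


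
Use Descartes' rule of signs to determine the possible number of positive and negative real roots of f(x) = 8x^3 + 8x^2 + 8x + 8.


Descartes' rule of signs:

For positive roots, count sign changes in f(x) = 8x^3 + 8x^2 + 8x + 8:
Signs of coefficients: +, +, +, +
Number of sign changes: 0
Possible positive real roots: 0

For negative roots, examine f(-x) = -8x^3 + 8x^2 - 8x + 8:
Signs of coefficients: -, +, -, +
Number of sign changes: 3
Possible negative real roots: 3, 1

Positive roots: 0; Negative roots: 3 or 1


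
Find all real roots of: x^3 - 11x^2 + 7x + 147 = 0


Let p(x) = x^3 - 11x^2 + 7x + 147. By the rational root theorem (leading coefficient 1), any rational root is an integer divisor of 147: try ±1, ±2, ... in turn.
Test x = 1: value = 144 ≠ 0.
Test x = -1: value = 128 ≠ 0.
Test x = 3: value = 96 ≠ 0.
Test x = -3: value = 0 ✓, so (x + 3) is a factor.
Synthetic division by (x + 3): bring down 1; 1(-3) - 11 = -14; (-14)(-3) + 7 = 49; 49(-3) + 147 = 0 → quotient x^2 - 14x + 49, remainder 0.
Solve the quadratic x^2 - 14x + 49 = 0: discriminant = (-14)^2 - 4(1)(49) = 196 - 196 = 0.
Discriminant = 0, so a double root: x = 14/2 = 7.

x = -3, x = 7 (multiplicity 2)


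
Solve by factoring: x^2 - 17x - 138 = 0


We need two numbers that multiply to -138 and add to -17.
Those numbers are -23 and 6 (since (-23) * 6 = -138 and (-23) + 6 = -17).
So x^2 - 17x - 138 = (x - 23)(x + 6) = 0
Setting each factor to zero: x = 23 or x = -6

x = -6, x = 23


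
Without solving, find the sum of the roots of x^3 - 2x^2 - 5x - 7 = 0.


By Vieta's formulas for x^3 + bx^2 + cx + d = 0:
  r1 + r2 + r3 = -b/a = 2
  r1*r2 + r1*r3 + r2*r3 = c/a = -5
  r1*r2*r3 = -d/a = 7


Sum = 2


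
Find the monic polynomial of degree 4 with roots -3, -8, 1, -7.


A monic polynomial with roots -3, -8, 1, -7 is:
p(x) = (x + 3)(x + 8)(x - 1)(x + 7)
After multiplying by (x + 3): x + 3
After multiplying by (x + 8): x^2 + 11x + 24
After multiplying by (x - 1): x^3 + 10x^2 + 13x - 24
After multiplying by (x + 7): x^4 + 17x^3 + 83x^2 + 67x - 168

x^4 + 17x^3 + 83x^2 + 67x - 168


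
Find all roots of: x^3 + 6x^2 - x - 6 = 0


Let p(x) = x^3 + 6x^2 - x - 6. By the rational root theorem (leading coefficient 1), any rational root is an integer divisor of 6: try ±1, ±2, ... in turn.
Test x = 1: value = 0 ✓, so (x - 1) is a factor.
Synthetic division by (x - 1): bring down 1; 1(1) + 6 = 7; 7(1) - 1 = 6; 6(1) - 6 = 0 → quotient x^2 + 7x + 6, remainder 0.
Solve the quadratic x^2 + 7x + 6 = 0: discriminant = 7^2 - 4(1)(6) = 49 - 24 = 25.
sqrt(25) = 5, so x = (-7 ± 5)/2: x = -1 or x = -6.
Collecting all roots found:

x = -6, x = -1, x = 1


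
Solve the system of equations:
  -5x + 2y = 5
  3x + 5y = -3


Using Cramer's rule:
Determinant D = (-5)(5) - (3)(2) = -25 - 6 = -31
Dx = (5)(5) - (-3)(2) = 25 + 6 = 31
Dy = (-5)(-3) - (3)(5) = 15 - 15 = 0
x = Dx/D = 31/-31 = -1
y = Dy/D = 0/-31 = 0

x = -1, y = 0


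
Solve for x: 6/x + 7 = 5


Subtract 7 from both sides: 6/x = -2
Multiply both sides by x: 6 = -2 * x
Divide by -2: x = -3

x = -3


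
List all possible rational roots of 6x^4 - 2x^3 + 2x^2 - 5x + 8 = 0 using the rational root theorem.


Rational root theorem: possible roots are ±p/q where:
  p divides the constant term (8): p ∈ {1, 2, 4, 8}
  q divides the leading coefficient (6): q ∈ {1, 2, 3, 6}

All possible rational roots: -8, -4, -8/3, -2, -4/3, -1, -2/3, -1/2, -1/3, -1/6, 1/6, 1/3, 1/2, 2/3, 1, 4/3, 2, 8/3, 4, 8

-8, -4, -8/3, -2, -4/3, -1, -2/3, -1/2, -1/3, -1/6, 1/6, 1/3, 1/2, 2/3, 1, 4/3, 2, 8/3, 4, 8


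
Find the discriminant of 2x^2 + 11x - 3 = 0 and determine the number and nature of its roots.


For ax^2 + bx + c = 0, discriminant D = b^2 - 4ac
Here a = 2, b = 11, c = -3
D = (11)^2 - 4(2)(-3) = 121 + 24 = 145

D = 145 > 0 but not a perfect square
The equation has 2 distinct real irrational roots.

Discriminant = 145, 2 distinct real irrational roots


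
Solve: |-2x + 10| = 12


An absolute value equation |expr| = 12 gives two cases:
Case 1: -2x + 10 = 12
  -2x = 2, so x = -1
Case 2: -2x + 10 = -12
  -2x = -22, so x = 11

x = -1, x = 11


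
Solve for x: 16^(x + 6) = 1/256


Express both sides with the same base.
1/256 = 16^(-2)
Since the bases match, equate exponents: x + 6 = -2
So x = -2 - (6) = -8

x = -8


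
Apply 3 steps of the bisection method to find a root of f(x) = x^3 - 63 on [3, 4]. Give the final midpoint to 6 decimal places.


f(x) = x^3 - 63
f(3) = -36 < 0
f(4) = 1 > 0

Step 1: midpoint = (3.000000 + 4.000000)/2 = 3.500000
  f(3.500000) = -20.125000
  f(mid) < 0, so root is in [3.500000, 4.000000]

Step 2: midpoint = (3.500000 + 4.000000)/2 = 3.750000
  f(3.750000) = -10.265625
  f(mid) < 0, so root is in [3.750000, 4.000000]

Step 3: midpoint = (3.750000 + 4.000000)/2 = 3.875000
  f(3.875000) = -4.814453
  f(mid) < 0, so root is in [3.875000, 4.000000]

midpoint = 3.875000


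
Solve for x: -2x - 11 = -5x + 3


Starting with: -2x - 11 = -5x + 3
Move all x terms to left: (-2 + 5)x = 3 + 11
Simplify: 3x = 14
Divide both sides by 3: x = 14/3

x = 14/3


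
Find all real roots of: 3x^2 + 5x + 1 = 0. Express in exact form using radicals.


Using the quadratic formula: x = (-b ± sqrt(b^2 - 4ac)) / (2a)
Here a = 3, b = 5, c = 1
Discriminant = b^2 - 4ac = 5^2 - 4(3)(1) = 25 - 12 = 13
Since discriminant = 13 > 0, there are two real roots.
x = (-5 ± sqrt(13)) / 6
Numerically: x ≈ -0.2324 or x ≈ -1.4343

x = (-5 + sqrt(13)) / 6 or x = (-5 - sqrt(13)) / 6


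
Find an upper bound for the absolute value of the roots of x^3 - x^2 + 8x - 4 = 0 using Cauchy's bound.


Cauchy's bound: all roots r satisfy |r| <= 1 + max(|a_i/a_n|) for i = 0,...,n-1
where a_n is the leading coefficient.

Coefficients: [1, -1, 8, -4]
Leading coefficient a_n = 1
Ratios |a_i/a_n|: 1, 8, 4
Maximum ratio: 8
Cauchy's bound: |r| <= 1 + 8 = 9

Upper bound = 9


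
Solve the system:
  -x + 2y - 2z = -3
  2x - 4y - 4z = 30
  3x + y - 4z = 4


Using Cramer's rule. Expand each determinant along the first row.
D  = (-1)*[(-4)*(-4) - (-4)*1] - 2*[2*(-4) - (-4)*3] + (-2)*[2*1 - (-4)*3]
  = (-1)*(20) - 2*(4) + (-2)*(14) = -56
Dx = (-3)*[(-4)*(-4) - (-4)*1] - 2*[30*(-4) - (-4)*4] + (-2)*[30*1 - (-4)*4]
  = (-3)*(20) - 2*(-104) + (-2)*(46) = 56
Dy = (-1)*[30*(-4) - (-4)*4] - (-3)*[2*(-4) - (-4)*3] + (-2)*[2*4 - 30*3]
  = (-1)*(-104) - (-3)*(4) + (-2)*(-82) = 280
Dz = (-1)*[(-4)*4 - 30*1] - 2*[2*4 - 30*3] + (-3)*[2*1 - (-4)*3]
  = (-1)*(-46) - 2*(-82) + (-3)*(14) = 168
x = Dx/D = 56/-56 = -1, y = Dy/D = 280/-56 = -5, z = Dz/D = 168/-56 = -3
Check eq1: (-1)(-1) + (2)(-5) + (-2)(-3) = -3 = -3 ✓
Check eq2: (2)(-1) + (-4)(-5) + (-4)(-3) = 30 = 30 ✓
Check eq3: (3)(-1) + (1)(-5) + (-4)(-3) = 4 = 4 ✓

x = -1, y = -5, z = -3


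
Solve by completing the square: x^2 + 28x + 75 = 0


Start: x^2 + 28x + 75 = 0
Move constant: x^2 + 28x = -75
Half of 28 is 14, squared is 196
Add 196 to both sides: x^2 + 28x + 196 = 121
(x + 14)^2 = 121
x + 14 = ±11
x = -14 + 11 = -3 or x = -14 - 11 = -25

x = -25, x = -3


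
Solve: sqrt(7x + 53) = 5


Square both sides: 7x + 53 = 5^2 = 25
7x = 25 - 53 = -28
x = -4
Check: sqrt(7*(-4) + 53) = sqrt(25) = 5 ✓

x = -4


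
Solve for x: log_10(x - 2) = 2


Convert to exponential form: x - 2 = 10^2 = 100
x = 100 + 2 = 102
Check: log_10(102 - 2) = log_10(100) = log_10(100) = 2 ✓

x = 102


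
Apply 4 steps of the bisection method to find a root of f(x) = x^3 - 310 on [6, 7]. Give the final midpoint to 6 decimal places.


f(x) = x^3 - 310
f(6) = -94 < 0
f(7) = 33 > 0

Step 1: midpoint = (6.000000 + 7.000000)/2 = 6.500000
  f(6.500000) = -35.375000
  f(mid) < 0, so root is in [6.500000, 7.000000]

Step 2: midpoint = (6.500000 + 7.000000)/2 = 6.750000
  f(6.750000) = -2.453125
  f(mid) < 0, so root is in [6.750000, 7.000000]

Step 3: midpoint = (6.750000 + 7.000000)/2 = 6.875000
  f(6.875000) = 14.951172
  f(mid) > 0, so root is in [6.750000, 6.875000]

Step 4: midpoint = (6.750000 + 6.875000)/2 = 6.812500
  f(6.812500) = 6.169189
  f(mid) > 0, so root is in [6.750000, 6.812500]

midpoint = 6.812500


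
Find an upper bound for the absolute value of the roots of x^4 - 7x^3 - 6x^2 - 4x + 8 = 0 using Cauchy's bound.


Cauchy's bound: all roots r satisfy |r| <= 1 + max(|a_i/a_n|) for i = 0,...,n-1
where a_n is the leading coefficient.

Coefficients: [1, -7, -6, -4, 8]
Leading coefficient a_n = 1
Ratios |a_i/a_n|: 7, 6, 4, 8
Maximum ratio: 8
Cauchy's bound: |r| <= 1 + 8 = 9

Upper bound = 9


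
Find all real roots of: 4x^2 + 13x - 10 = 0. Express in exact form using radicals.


Using the quadratic formula: x = (-b ± sqrt(b^2 - 4ac)) / (2a)
Here a = 4, b = 13, c = -10
Discriminant = b^2 - 4ac = 13^2 - 4(4)(-10) = 169 + 160 = 329
Since discriminant = 329 > 0, there are two real roots.
x = (-13 ± sqrt(329)) / 8
Numerically: x ≈ 0.6423 or x ≈ -3.8923

x = (-13 + sqrt(329)) / 8 or x = (-13 - sqrt(329)) / 8


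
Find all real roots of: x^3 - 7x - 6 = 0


Let p(x) = x^3 - 7x - 6. By the rational root theorem (leading coefficient 1), any rational root is an integer divisor of 6: try ±1, ±2, ... in turn.
Test x = 1: value = -12 ≠ 0.
Test x = -1: value = 0 ✓, so (x + 1) is a factor.
Synthetic division by (x + 1): bring down 1; 1(-1) + 0 = -1; (-1)(-1) - 7 = -6; (-6)(-1) - 6 = 0 → quotient x^2 - x - 6, remainder 0.
Solve the quadratic x^2 - x - 6 = 0: discriminant = (-1)^2 - 4(1)(-6) = 1 + 24 = 25.
sqrt(25) = 5, so x = (1 ± 5)/2: x = 3 or x = -2.

x = -2, x = -1, x = 3


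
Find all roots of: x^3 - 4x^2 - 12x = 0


The constant term is 0, so x = 0 is a root. Factor out x:
  x^2 - 4x - 12 = 0
Solve the quadratic x^2 - 4x - 12 = 0: discriminant = (-4)^2 - 4(1)(-12) = 16 + 48 = 64.
sqrt(64) = 8, so x = (4 ± 8)/2: x = 6 or x = -2.
Collecting all roots found:

x = -2, x = 0, x = 6


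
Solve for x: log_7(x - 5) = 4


Convert to exponential form: x - 5 = 7^4 = 2401
x = 2401 + 5 = 2406
Check: log_7(2406 - 5) = log_7(2401) = log_7(2401) = 4 ✓

x = 2406


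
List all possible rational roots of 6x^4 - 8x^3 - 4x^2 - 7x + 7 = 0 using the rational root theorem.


Rational root theorem: possible roots are ±p/q where:
  p divides the constant term (7): p ∈ {1, 7}
  q divides the leading coefficient (6): q ∈ {1, 2, 3, 6}

All possible rational roots: -7, -7/2, -7/3, -7/6, -1, -1/2, -1/3, -1/6, 1/6, 1/3, 1/2, 1, 7/6, 7/3, 7/2, 7

-7, -7/2, -7/3, -7/6, -1, -1/2, -1/3, -1/6, 1/6, 1/3, 1/2, 1, 7/6, 7/3, 7/2, 7


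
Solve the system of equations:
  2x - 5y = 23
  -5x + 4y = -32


Using Cramer's rule:
Determinant D = (2)(4) - (-5)(-5) = 8 - 25 = -17
Dx = (23)(4) - (-32)(-5) = 92 - 160 = -68
Dy = (2)(-32) - (-5)(23) = -64 + 115 = 51
x = Dx/D = -68/-17 = 4
y = Dy/D = 51/-17 = -3

x = 4, y = -3


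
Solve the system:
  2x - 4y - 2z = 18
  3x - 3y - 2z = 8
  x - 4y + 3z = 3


Using Cramer's rule. Expand each determinant along the first row.
D  = 2*[(-3)*3 - (-2)*(-4)] - (-4)*[3*3 - (-2)*1] + (-2)*[3*(-4) - (-3)*1]
  = 2*(-17) - (-4)*(11) + (-2)*(-9) = 28
Dx = 18*[(-3)*3 - (-2)*(-4)] - (-4)*[8*3 - (-2)*3] + (-2)*[8*(-4) - (-3)*3]
  = 18*(-17) - (-4)*(30) + (-2)*(-23) = -140
Dy = 2*[8*3 - (-2)*3] - 18*[3*3 - (-2)*1] + (-2)*[3*3 - 8*1]
  = 2*(30) - 18*(11) + (-2)*(1) = -140
Dz = 2*[(-3)*3 - 8*(-4)] - (-4)*[3*3 - 8*1] + 18*[3*(-4) - (-3)*1]
  = 2*(23) - (-4)*(1) + 18*(-9) = -112
x = Dx/D = -140/28 = -5, y = Dy/D = -140/28 = -5, z = Dz/D = -112/28 = -4
Check eq1: (2)(-5) + (-4)(-5) + (-2)(-4) = 18 = 18 ✓
Check eq2: (3)(-5) + (-3)(-5) + (-2)(-4) = 8 = 8 ✓
Check eq3: (1)(-5) + (-4)(-5) + (3)(-4) = 3 = 3 ✓

x = -5, y = -5, z = -4


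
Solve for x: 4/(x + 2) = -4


Multiply both sides by (x + 2): 4 = -4(x + 2)
Distribute: 4 = -4x - 8
-4x = 4 + 8 = 12
x = -3

x = -3


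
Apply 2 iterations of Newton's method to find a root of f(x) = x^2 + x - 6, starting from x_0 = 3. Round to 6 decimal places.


Newton's method: x_(n+1) = x_n - f(x_n)/f'(x_n)
f(x) = x^2 + x - 6
f'(x) = 2x + 1

Iteration 1:
  f(3.000000) = 6.000000
  f'(3.000000) = 7.000000
  x_1 = 3.000000 - (6.000000)/(7.000000) = 2.142857

Iteration 2:
  f(2.142857) = 0.734694
  f'(2.142857) = 5.285714
  x_2 = 2.142857 - (0.734694)/(5.285714) = 2.003861

x_2 = 2.003861


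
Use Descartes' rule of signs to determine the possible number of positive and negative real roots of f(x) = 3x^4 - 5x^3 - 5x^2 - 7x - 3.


Descartes' rule of signs:

For positive roots, count sign changes in f(x) = 3x^4 - 5x^3 - 5x^2 - 7x - 3:
Signs of coefficients: +, -, -, -, -
Number of sign changes: 1
Possible positive real roots: 1

For negative roots, examine f(-x) = 3x^4 + 5x^3 - 5x^2 + 7x - 3:
Signs of coefficients: +, +, -, +, -
Number of sign changes: 3
Possible negative real roots: 3, 1

Positive roots: 1; Negative roots: 3 or 1


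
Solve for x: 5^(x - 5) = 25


Express both sides with the same base.
25 = 5^2
Since the bases match, equate exponents: x - 5 = 2
So x = 2 - (-5) = 7

x = 7


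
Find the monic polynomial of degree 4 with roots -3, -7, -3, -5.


A monic polynomial with roots -3, -7, -3, -5 is:
p(x) = (x + 3)(x + 7)(x + 3)(x + 5)
After multiplying by (x + 3): x + 3
After multiplying by (x + 7): x^2 + 10x + 21
After multiplying by (x + 3): x^3 + 13x^2 + 51x + 63
After multiplying by (x + 5): x^4 + 18x^3 + 116x^2 + 318x + 315

x^4 + 18x^3 + 116x^2 + 318x + 315


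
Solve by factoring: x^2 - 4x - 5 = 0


We need two numbers that multiply to -5 and add to -4.
Those numbers are 1 and -5 (since 1 * (-5) = -5 and 1 + (-5) = -4).
So x^2 - 4x - 5 = (x + 1)(x - 5) = 0
Setting each factor to zero: x = -1 or x = 5

x = -1, x = 5


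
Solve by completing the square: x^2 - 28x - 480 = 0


Start: x^2 - 28x - 480 = 0
Move constant: x^2 - 28x = 480
Half of -28 is -14, squared is 196
Add 196 to both sides: x^2 - 28x + 196 = 676
(x - 14)^2 = 676
x - 14 = ±26
x = 14 + 26 = 40 or x = 14 - 26 = -12

x = -12, x = 40


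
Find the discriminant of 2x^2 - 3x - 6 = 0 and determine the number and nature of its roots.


For ax^2 + bx + c = 0, discriminant D = b^2 - 4ac
Here a = 2, b = -3, c = -6
D = (-3)^2 - 4(2)(-6) = 9 + 48 = 57

D = 57 > 0 but not a perfect square
The equation has 2 distinct real irrational roots.

Discriminant = 57, 2 distinct real irrational roots


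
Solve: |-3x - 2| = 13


An absolute value equation |expr| = 13 gives two cases:
Case 1: -3x - 2 = 13
  -3x = 15, so x = -5
Case 2: -3x - 2 = -13
  -3x = -11, so x = 11/3

x = -5, x = 11/3


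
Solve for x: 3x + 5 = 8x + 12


Starting with: 3x + 5 = 8x + 12
Move all x terms to left: (3 - 8)x = 12 - 5
Simplify: -5x = 7
Divide both sides by -5: x = -7/5

x = -7/5


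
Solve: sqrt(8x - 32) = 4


Square both sides: 8x - 32 = 4^2 = 16
8x = 16 + 32 = 48
x = 6
Check: sqrt(8*6 - 32) = sqrt(16) = 4 ✓

x = 6


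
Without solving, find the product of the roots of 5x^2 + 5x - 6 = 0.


By Vieta's formulas for ax^2 + bx + c = 0:
  Sum of roots = -b/a
  Product of roots = c/a

Here a = 5, b = 5, c = -6
Sum = -(5)/5 = -1
Product = -6/5 = -6/5

Product = -6/5


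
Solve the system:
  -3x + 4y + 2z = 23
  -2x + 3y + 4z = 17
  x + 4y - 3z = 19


Using Cramer's rule. Expand each determinant along the first row.
D  = (-3)*[3*(-3) - 4*4] - 4*[(-2)*(-3) - 4*1] + 2*[(-2)*4 - 3*1]
  = (-3)*(-25) - 4*(2) + 2*(-11) = 45
Dx = 23*[3*(-3) - 4*4] - 4*[17*(-3) - 4*19] + 2*[17*4 - 3*19]
  = 23*(-25) - 4*(-127) + 2*(11) = -45
Dy = (-3)*[17*(-3) - 4*19] - 23*[(-2)*(-3) - 4*1] + 2*[(-2)*19 - 17*1]
  = (-3)*(-127) - 23*(2) + 2*(-55) = 225
Dz = (-3)*[3*19 - 17*4] - 4*[(-2)*19 - 17*1] + 23*[(-2)*4 - 3*1]
  = (-3)*(-11) - 4*(-55) + 23*(-11) = 0
x = Dx/D = -45/45 = -1, y = Dy/D = 225/45 = 5, z = Dz/D = 0/45 = 0
Check eq1: (-3)(-1) + (4)(5) + (2)(0) = 23 = 23 ✓
Check eq2: (-2)(-1) + (3)(5) + (4)(0) = 17 = 17 ✓
Check eq3: (1)(-1) + (4)(5) + (-3)(0) = 19 = 19 ✓

x = -1, y = 5, z = 0


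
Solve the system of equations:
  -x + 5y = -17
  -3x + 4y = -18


Using Cramer's rule:
Determinant D = (-1)(4) - (-3)(5) = -4 + 15 = 11
Dx = (-17)(4) - (-18)(5) = -68 + 90 = 22
Dy = (-1)(-18) - (-3)(-17) = 18 - 51 = -33
x = Dx/D = 22/11 = 2
y = Dy/D = -33/11 = -3

x = 2, y = -3


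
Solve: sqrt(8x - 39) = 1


Square both sides: 8x - 39 = 1^2 = 1
8x = 1 + 39 = 40
x = 5
Check: sqrt(8*5 - 39) = sqrt(1) = 1 ✓

x = 5


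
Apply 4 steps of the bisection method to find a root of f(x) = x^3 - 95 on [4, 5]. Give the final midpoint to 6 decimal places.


f(x) = x^3 - 95
f(4) = -31 < 0
f(5) = 30 > 0

Step 1: midpoint = (4.000000 + 5.000000)/2 = 4.500000
  f(4.500000) = -3.875000
  f(mid) < 0, so root is in [4.500000, 5.000000]

Step 2: midpoint = (4.500000 + 5.000000)/2 = 4.750000
  f(4.750000) = 12.171875
  f(mid) > 0, so root is in [4.500000, 4.750000]

Step 3: midpoint = (4.500000 + 4.750000)/2 = 4.625000
  f(4.625000) = 3.931641
  f(mid) > 0, so root is in [4.500000, 4.625000]

Step 4: midpoint = (4.500000 + 4.625000)/2 = 4.562500
  f(4.562500) = -0.025146
  f(mid) < 0, so root is in [4.562500, 4.625000]

midpoint = 4.562500


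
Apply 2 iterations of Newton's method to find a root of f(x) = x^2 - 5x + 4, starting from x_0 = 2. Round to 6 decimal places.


Newton's method: x_(n+1) = x_n - f(x_n)/f'(x_n)
f(x) = x^2 - 5x + 4
f'(x) = 2x - 5

Iteration 1:
  f(2.000000) = -2.000000
  f'(2.000000) = -1.000000
  x_1 = 2.000000 - (-2.000000)/(-1.000000) = 0.000000

Iteration 2:
  f(0.000000) = 4.000000
  f'(0.000000) = -5.000000
  x_2 = 0.000000 - (4.000000)/(-5.000000) = 0.800000

x_2 = 0.800000


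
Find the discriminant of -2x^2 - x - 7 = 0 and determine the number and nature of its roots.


For ax^2 + bx + c = 0, discriminant D = b^2 - 4ac
Here a = -2, b = -1, c = -7
D = (-1)^2 - 4(-2)(-7) = 1 - 56 = -55

D = -55 < 0
The equation has no real roots (2 complex conjugate roots).

Discriminant = -55, no real roots (2 complex conjugate roots)


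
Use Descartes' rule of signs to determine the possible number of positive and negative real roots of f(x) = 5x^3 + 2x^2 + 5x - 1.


Descartes' rule of signs:

For positive roots, count sign changes in f(x) = 5x^3 + 2x^2 + 5x - 1:
Signs of coefficients: +, +, +, -
Number of sign changes: 1
Possible positive real roots: 1

For negative roots, examine f(-x) = -5x^3 + 2x^2 - 5x - 1:
Signs of coefficients: -, +, -, -
Number of sign changes: 2
Possible negative real roots: 2, 0

Positive roots: 1; Negative roots: 2 or 0


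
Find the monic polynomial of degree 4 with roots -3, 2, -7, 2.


A monic polynomial with roots -3, 2, -7, 2 is:
p(x) = (x + 3)(x - 2)(x + 7)(x - 2)
After multiplying by (x + 3): x + 3
After multiplying by (x - 2): x^2 + x - 6
After multiplying by (x + 7): x^3 + 8x^2 + x - 42
After multiplying by (x - 2): x^4 + 6x^3 - 15x^2 - 44x + 84

x^4 + 6x^3 - 15x^2 - 44x + 84


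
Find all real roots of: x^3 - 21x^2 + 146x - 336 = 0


Let p(x) = x^3 - 21x^2 + 146x - 336. By the rational root theorem (leading coefficient 1), any rational root is an integer divisor of 336: try ±1, ±2, ... in turn.
Test x = 1: value = -210 ≠ 0.
Test x = -1: value = -504 ≠ 0.
Test x = 2: value = -120 ≠ 0.
Test x = -2: value = -720 ≠ 0.
Test x = 3: value = -60 ≠ 0.
Test x = -3: value = -990 ≠ 0.
Test x = 4: value = -24 ≠ 0.
Test x = -4: value = -1320 ≠ 0.
Test x = 6: value = 0 ✓, so (x - 6) is a factor.
Synthetic division by (x - 6): bring down 1; 1(6) - 21 = -15; (-15)(6) + 146 = 56; 56(6) - 336 = 0 → quotient x^2 - 15x + 56, remainder 0.
Solve the quadratic x^2 - 15x + 56 = 0: discriminant = (-15)^2 - 4(1)(56) = 225 - 224 = 1.
sqrt(1) = 1, so x = (15 ± 1)/2: x = 8 or x = 7.

x = 6, x = 7, x = 8


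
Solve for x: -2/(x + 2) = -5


Multiply both sides by (x + 2): -2 = -5(x + 2)
Distribute: -2 = -5x - 10
-5x = -2 + 10 = 8
x = -8/5

x = -8/5


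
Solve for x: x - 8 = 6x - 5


Starting with: x - 8 = 6x - 5
Move all x terms to left: (1 - 6)x = -5 + 8
Simplify: -5x = 3
Divide both sides by -5: x = -3/5

x = -3/5


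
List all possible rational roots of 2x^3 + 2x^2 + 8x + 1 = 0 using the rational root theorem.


Rational root theorem: possible roots are ±p/q where:
  p divides the constant term (1): p ∈ {1}
  q divides the leading coefficient (2): q ∈ {1, 2}

All possible rational roots: -1, -1/2, 1/2, 1

-1, -1/2, 1/2, 1


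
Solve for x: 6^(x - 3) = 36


Express both sides with the same base.
36 = 6^2
Since the bases match, equate exponents: x - 3 = 2
So x = 2 - (-3) = 5

x = 5


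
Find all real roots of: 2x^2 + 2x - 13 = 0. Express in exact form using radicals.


Using the quadratic formula: x = (-b ± sqrt(b^2 - 4ac)) / (2a)
Here a = 2, b = 2, c = -13
Discriminant = b^2 - 4ac = 2^2 - 4(2)(-13) = 4 + 104 = 108
Since discriminant = 108 > 0, there are two real roots.
x = (-2 ± 6*sqrt(3)) / 4
Simplifying: x = (-1 ± 3*sqrt(3)) / 2
Numerically: x ≈ 2.0981 or x ≈ -3.0981

x = (-1 + 3*sqrt(3)) / 2 or x = (-1 - 3*sqrt(3)) / 2


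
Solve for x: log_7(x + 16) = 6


Convert to exponential form: x + 16 = 7^6 = 117649
x = 117649 - 16 = 117633
Check: log_7(117633 + 16) = log_7(117649) = log_7(117649) = 6 ✓

x = 117633


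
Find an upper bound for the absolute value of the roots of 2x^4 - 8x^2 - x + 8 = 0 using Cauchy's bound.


Cauchy's bound: all roots r satisfy |r| <= 1 + max(|a_i/a_n|) for i = 0,...,n-1
where a_n is the leading coefficient.

Coefficients: [2, 0, -8, -1, 8]
Leading coefficient a_n = 2
Ratios |a_i/a_n|: 0, 4, 1/2, 4
Maximum ratio: 4
Cauchy's bound: |r| <= 1 + 4 = 5

Upper bound = 5


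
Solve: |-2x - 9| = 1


An absolute value equation |expr| = 1 gives two cases:
Case 1: -2x - 9 = 1
  -2x = 10, so x = -5
Case 2: -2x - 9 = -1
  -2x = 8, so x = -4

x = -5, x = -4


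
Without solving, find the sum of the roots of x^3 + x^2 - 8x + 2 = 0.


By Vieta's formulas for x^3 + bx^2 + cx + d = 0:
  r1 + r2 + r3 = -b/a = -1
  r1*r2 + r1*r3 + r2*r3 = c/a = -8
  r1*r2*r3 = -d/a = -2


Sum = -1


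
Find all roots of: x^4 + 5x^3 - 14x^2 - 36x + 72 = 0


Let p(x) = x^4 + 5x^3 - 14x^2 - 36x + 72. By the rational root theorem (leading coefficient 1), any rational root is an integer divisor of 72: try ±1, ±2, ... in turn.
Test x = 1: value = 28 ≠ 0.
Test x = -1: value = 90 ≠ 0.
Test x = 2: value = 0 ✓, so (x - 2) is a factor.
Synthetic division by (x - 2): bring down 1; 1(2) + 5 = 7; 7(2) - 14 = 0; 0(2) - 36 = -36; (-36)(2) + 72 = 0 → quotient x^3 + 7x^2 - 36, remainder 0.
Continue with the quotient x^3 + 7x^2 - 36 (candidates must divide 36; re-test x = 2 first in case it repeats).
Test x = 2: value = 0 ✓, so (x - 2) is a factor.
Synthetic division by (x - 2): bring down 1; 1(2) + 7 = 9; 9(2) + 0 = 18; 18(2) - 36 = 0 → quotient x^2 + 9x + 18, remainder 0.
Solve the quadratic x^2 + 9x + 18 = 0: discriminant = 9^2 - 4(1)(18) = 81 - 72 = 9.
sqrt(9) = 3, so x = (-9 ± 3)/2: x = -3 or x = -6.
Collecting all roots found:

x = -6, x = -3, x = 2 (multiplicity 2)


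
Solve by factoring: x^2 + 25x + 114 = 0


We need two numbers that multiply to 114 and add to 25.
Those numbers are 6 and 19 (since 6 * 19 = 114 and 6 + 19 = 25).
So x^2 + 25x + 114 = (x + 6)(x + 19) = 0
Setting each factor to zero: x = -6 or x = -19

x = -19, x = -6


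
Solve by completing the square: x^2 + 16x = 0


Start: x^2 + 16x + 0 = 0
Move constant: x^2 + 16x = 0
Half of 16 is 8, squared is 64
Add 64 to both sides: x^2 + 16x + 64 = 64
(x + 8)^2 = 64
x + 8 = ±8
x = -8 + 8 = 0 or x = -8 - 8 = -16

x = -16, x = 0


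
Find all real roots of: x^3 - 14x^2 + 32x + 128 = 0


Let p(x) = x^3 - 14x^2 + 32x + 128. By the rational root theorem (leading coefficient 1), any rational root is an integer divisor of 128: try ±1, ±2, ... in turn.
Test x = 1: value = 147 ≠ 0.
Test x = -1: value = 81 ≠ 0.
Test x = 2: value = 144 ≠ 0.
Test x = -2: value = 0 ✓, so (x + 2) is a factor.
Synthetic division by (x + 2): bring down 1; 1(-2) - 14 = -16; (-16)(-2) + 32 = 64; 64(-2) + 128 = 0 → quotient x^2 - 16x + 64, remainder 0.
Solve the quadratic x^2 - 16x + 64 = 0: discriminant = (-16)^2 - 4(1)(64) = 256 - 256 = 0.
Discriminant = 0, so a double root: x = 16/2 = 8.

x = -2, x = 8 (multiplicity 2)


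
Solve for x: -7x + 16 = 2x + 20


Starting with: -7x + 16 = 2x + 20
Move all x terms to left: (-7 - 2)x = 20 - 16
Simplify: -9x = 4
Divide both sides by -9: x = -4/9

x = -4/9


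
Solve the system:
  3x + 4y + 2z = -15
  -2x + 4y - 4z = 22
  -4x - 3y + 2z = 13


Using Cramer's rule. Expand each determinant along the first row.
D  = 3*[4*2 - (-4)*(-3)] - 4*[(-2)*2 - (-4)*(-4)] + 2*[(-2)*(-3) - 4*(-4)]
  = 3*(-4) - 4*(-20) + 2*(22) = 112
Dx = (-15)*[4*2 - (-4)*(-3)] - 4*[22*2 - (-4)*13] + 2*[22*(-3) - 4*13]
  = (-15)*(-4) - 4*(96) + 2*(-118) = -560
Dy = 3*[22*2 - (-4)*13] - (-15)*[(-2)*2 - (-4)*(-4)] + 2*[(-2)*13 - 22*(-4)]
  = 3*(96) - (-15)*(-20) + 2*(62) = 112
Dz = 3*[4*13 - 22*(-3)] - 4*[(-2)*13 - 22*(-4)] + (-15)*[(-2)*(-3) - 4*(-4)]
  = 3*(118) - 4*(62) + (-15)*(22) = -224
x = Dx/D = -560/112 = -5, y = Dy/D = 112/112 = 1, z = Dz/D = -224/112 = -2
Check eq1: (3)(-5) + (4)(1) + (2)(-2) = -15 = -15 ✓
Check eq2: (-2)(-5) + (4)(1) + (-4)(-2) = 22 = 22 ✓
Check eq3: (-4)(-5) + (-3)(1) + (2)(-2) = 13 = 13 ✓

x = -5, y = 1, z = -2


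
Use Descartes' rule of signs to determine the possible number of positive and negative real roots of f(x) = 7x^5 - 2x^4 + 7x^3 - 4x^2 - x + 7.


Descartes' rule of signs:

For positive roots, count sign changes in f(x) = 7x^5 - 2x^4 + 7x^3 - 4x^2 - x + 7:
Signs of coefficients: +, -, +, -, -, +
Number of sign changes: 4
Possible positive real roots: 4, 2, 0

For negative roots, examine f(-x) = -7x^5 - 2x^4 - 7x^3 - 4x^2 + x + 7:
Signs of coefficients: -, -, -, -, +, +
Number of sign changes: 1
Possible negative real roots: 1

Positive roots: 4 or 2 or 0; Negative roots: 1


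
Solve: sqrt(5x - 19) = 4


Square both sides: 5x - 19 = 4^2 = 16
5x = 16 + 19 = 35
x = 7
Check: sqrt(5*7 - 19) = sqrt(16) = 4 ✓

x = 7


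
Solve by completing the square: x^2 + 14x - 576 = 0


Start: x^2 + 14x - 576 = 0
Move constant: x^2 + 14x = 576
Half of 14 is 7, squared is 49
Add 49 to both sides: x^2 + 14x + 49 = 625
(x + 7)^2 = 625
x + 7 = ±25
x = -7 + 25 = 18 or x = -7 - 25 = -32

x = -32, x = 18


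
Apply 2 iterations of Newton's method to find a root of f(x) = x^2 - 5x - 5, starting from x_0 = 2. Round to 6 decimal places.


Newton's method: x_(n+1) = x_n - f(x_n)/f'(x_n)
f(x) = x^2 - 5x - 5
f'(x) = 2x - 5

Iteration 1:
  f(2.000000) = -11.000000
  f'(2.000000) = -1.000000
  x_1 = 2.000000 - (-11.000000)/(-1.000000) = -9.000000

Iteration 2:
  f(-9.000000) = 121.000000
  f'(-9.000000) = -23.000000
  x_2 = -9.000000 - (121.000000)/(-23.000000) = -3.739130

x_2 = -3.739130


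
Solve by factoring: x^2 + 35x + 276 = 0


We need two numbers that multiply to 276 and add to 35.
Those numbers are 23 and 12 (since 23 * 12 = 276 and 23 + 12 = 35).
So x^2 + 35x + 276 = (x + 23)(x + 12) = 0
Setting each factor to zero: x = -23 or x = -12

x = -23, x = -12


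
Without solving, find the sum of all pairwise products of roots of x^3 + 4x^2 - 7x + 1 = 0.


By Vieta's formulas for x^3 + bx^2 + cx + d = 0:
  r1 + r2 + r3 = -b/a = -4
  r1*r2 + r1*r3 + r2*r3 = c/a = -7
  r1*r2*r3 = -d/a = -1


Sum of pairwise products = -7


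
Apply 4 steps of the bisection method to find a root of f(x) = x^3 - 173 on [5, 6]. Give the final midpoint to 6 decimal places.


f(x) = x^3 - 173
f(5) = -48 < 0
f(6) = 43 > 0

Step 1: midpoint = (5.000000 + 6.000000)/2 = 5.500000
  f(5.500000) = -6.625000
  f(mid) < 0, so root is in [5.500000, 6.000000]

Step 2: midpoint = (5.500000 + 6.000000)/2 = 5.750000
  f(5.750000) = 17.109375
  f(mid) > 0, so root is in [5.500000, 5.750000]

Step 3: midpoint = (5.500000 + 5.750000)/2 = 5.625000
  f(5.625000) = 4.978516
  f(mid) > 0, so root is in [5.500000, 5.625000]

Step 4: midpoint = (5.500000 + 5.625000)/2 = 5.562500
  f(5.562500) = -0.888428
  f(mid) < 0, so root is in [5.562500, 5.625000]

midpoint = 5.562500


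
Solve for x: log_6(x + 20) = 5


Convert to exponential form: x + 20 = 6^5 = 7776
x = 7776 - 20 = 7756
Check: log_6(7756 + 20) = log_6(7776) = log_6(7776) = 5 ✓

x = 7756


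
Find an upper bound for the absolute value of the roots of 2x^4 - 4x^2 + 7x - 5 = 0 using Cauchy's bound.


Cauchy's bound: all roots r satisfy |r| <= 1 + max(|a_i/a_n|) for i = 0,...,n-1
where a_n is the leading coefficient.

Coefficients: [2, 0, -4, 7, -5]
Leading coefficient a_n = 2
Ratios |a_i/a_n|: 0, 2, 7/2, 5/2
Maximum ratio: 7/2
Cauchy's bound: |r| <= 1 + 7/2 = 9/2

Upper bound = 9/2


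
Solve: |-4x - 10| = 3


An absolute value equation |expr| = 3 gives two cases:
Case 1: -4x - 10 = 3
  -4x = 13, so x = -13/4
Case 2: -4x - 10 = -3
  -4x = 7, so x = -7/4

x = -13/4, x = -7/4


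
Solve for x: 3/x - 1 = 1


Subtract -1 from both sides: 3/x = 2
Multiply both sides by x: 3 = 2 * x
Divide by 2: x = 3/2

x = 3/2


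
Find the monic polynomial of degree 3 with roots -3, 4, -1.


A monic polynomial with roots -3, 4, -1 is:
p(x) = (x + 3)(x - 4)(x + 1)
After multiplying by (x + 3): x + 3
After multiplying by (x - 4): x^2 - x - 12
After multiplying by (x + 1): x^3 - 13x - 12

x^3 - 13x - 12


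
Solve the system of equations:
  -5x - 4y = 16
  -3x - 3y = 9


Using Cramer's rule:
Determinant D = (-5)(-3) - (-3)(-4) = 15 - 12 = 3
Dx = (16)(-3) - (9)(-4) = -48 + 36 = -12
Dy = (-5)(9) - (-3)(16) = -45 + 48 = 3
x = Dx/D = -12/3 = -4
y = Dy/D = 3/3 = 1

x = -4, y = 1


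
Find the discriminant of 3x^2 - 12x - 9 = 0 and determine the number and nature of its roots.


For ax^2 + bx + c = 0, discriminant D = b^2 - 4ac
Here a = 3, b = -12, c = -9
D = (-12)^2 - 4(3)(-9) = 144 + 108 = 252

D = 252 > 0 but not a perfect square
The equation has 2 distinct real irrational roots.

Discriminant = 252, 2 distinct real irrational roots


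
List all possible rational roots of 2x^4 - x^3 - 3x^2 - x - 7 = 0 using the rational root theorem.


Rational root theorem: possible roots are ±p/q where:
  p divides the constant term (-7): p ∈ {1, 7}
  q divides the leading coefficient (2): q ∈ {1, 2}

All possible rational roots: -7, -7/2, -1, -1/2, 1/2, 1, 7/2, 7

-7, -7/2, -1, -1/2, 1/2, 1, 7/2, 7
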